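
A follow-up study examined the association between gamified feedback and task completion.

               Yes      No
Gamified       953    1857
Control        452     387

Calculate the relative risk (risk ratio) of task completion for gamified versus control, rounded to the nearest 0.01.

Cells: a = 953, b = 1857, c = 452, d = 387.
Risk in exposed = 953/2810 = 0.33915; risk in unexposed = 452/839 = 0.53874.
RR = 0.33915 / 0.53874 = 0.62952
The risk is 37% lower among the exposed than among the unexposed.

0.63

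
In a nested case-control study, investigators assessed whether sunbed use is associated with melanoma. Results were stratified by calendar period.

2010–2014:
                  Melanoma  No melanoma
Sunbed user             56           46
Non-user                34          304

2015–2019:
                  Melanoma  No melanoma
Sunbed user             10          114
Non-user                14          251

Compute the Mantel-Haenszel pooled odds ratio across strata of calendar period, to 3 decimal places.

5.895

OR_MH = Σ(aᵢdᵢ/nᵢ) / Σ(bᵢcᵢ/nᵢ), where nᵢ is the stratum total.
Stratum 1 (2010–2014): n = 440; a·d/n = 56·304/440 = 38.6909; b·c/n = 46·34/440 = 3.5545
Stratum 2 (2015–2019): n = 389; a·d/n = 10·251/389 = 6.4524; b·c/n = 114·14/389 = 4.1028
OR_MH = (38.6909 + 6.4524) / (3.5545 + 4.1028) = 45.1434 / 7.6574 = 5.89541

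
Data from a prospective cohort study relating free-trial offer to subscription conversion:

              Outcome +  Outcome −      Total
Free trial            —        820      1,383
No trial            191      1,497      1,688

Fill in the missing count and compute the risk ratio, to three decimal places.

3.598

The missing cell is in the exposed row: 1383 − 820 = 563.
So a = 563, b = 820, c = 191, d = 1497.
RR = [a/(a+b)] / [c/(c+d)] = (563/1383) / (191/1688) = 0.40709/0.11315 = 3.59770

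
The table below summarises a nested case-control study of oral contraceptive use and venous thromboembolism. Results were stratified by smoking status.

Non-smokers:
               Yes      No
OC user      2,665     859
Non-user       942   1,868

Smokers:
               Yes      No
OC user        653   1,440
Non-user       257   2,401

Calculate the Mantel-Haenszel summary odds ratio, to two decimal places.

OR_MH = Σ(aᵢdᵢ/nᵢ) / Σ(bᵢcᵢ/nᵢ), where nᵢ is the stratum total.
Stratum 1 (Non-smokers): n = 6334; a·d/n = 2665·1868/6334 = 785.9520; b·c/n = 859·942/6334 = 127.7515
Stratum 2 (Smokers): n = 4751; a·d/n = 653·2401/4751 = 330.0048; b·c/n = 1440·257/4751 = 77.8952
OR_MH = (785.9520 + 330.0048) / (127.7515 + 77.8952) = 1115.9568 / 205.6467 = 5.42657

5.43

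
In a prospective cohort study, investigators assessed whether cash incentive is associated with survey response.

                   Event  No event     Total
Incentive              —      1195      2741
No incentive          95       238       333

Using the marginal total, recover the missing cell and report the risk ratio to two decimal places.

The missing cell is in the exposed row: 2741 − 1195 = 1546.
So a = 1546, b = 1195, c = 95, d = 238.
RR = [a/(a+b)] / [c/(c+d)] = (1546/2741) / (95/333) = 0.56403/0.28529 = 1.97707

1.98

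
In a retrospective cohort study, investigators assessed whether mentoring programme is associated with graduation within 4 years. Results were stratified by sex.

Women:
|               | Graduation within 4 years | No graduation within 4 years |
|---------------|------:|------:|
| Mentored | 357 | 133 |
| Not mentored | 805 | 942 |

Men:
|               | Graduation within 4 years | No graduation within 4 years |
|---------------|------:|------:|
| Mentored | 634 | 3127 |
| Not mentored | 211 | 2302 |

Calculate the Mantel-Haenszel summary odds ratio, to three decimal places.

OR_MH = Σ(aᵢdᵢ/nᵢ) / Σ(bᵢcᵢ/nᵢ), where nᵢ is the stratum total.
Stratum 1 (Women): n = 2237; a·d/n = 357·942/2237 = 150.3326; b·c/n = 133·805/2237 = 47.8610
Stratum 2 (Men): n = 6274; a·d/n = 634·2302/6274 = 232.6216; b·c/n = 3127·211/6274 = 105.1637
OR_MH = (150.3326 + 232.6216) / (47.8610 + 105.1637) = 382.9542 / 153.0247 = 2.50257

2.503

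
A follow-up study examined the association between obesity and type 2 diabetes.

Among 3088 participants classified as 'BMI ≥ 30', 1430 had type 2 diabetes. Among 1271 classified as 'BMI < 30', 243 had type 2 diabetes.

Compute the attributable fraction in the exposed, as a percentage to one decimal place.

From the description: a = 1430, b = 1658, c = 243, d = 1028.
Risk in exposed = 1430/3088 = 0.46308; risk in unexposed = 243/1271 = 0.19119.
RR = 0.46308/0.19119 = 2.42213
AR% = (RR − 1)/RR × 100 = (2.42213 − 1)/2.42213 × 100 = 58.7141%

58.7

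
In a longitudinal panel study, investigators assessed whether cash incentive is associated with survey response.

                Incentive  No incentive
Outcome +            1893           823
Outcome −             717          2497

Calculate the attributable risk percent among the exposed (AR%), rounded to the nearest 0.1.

65.8

Reading the table with exposure as columns: a = 1893 (Incentive, case), b = 717 (Incentive, non-case), c = 823 (No incentive, case), d = 2497.
Risk in exposed = 1893/2610 = 0.72529; risk in unexposed = 823/3320 = 0.24789.
RR = 0.72529/0.24789 = 2.92583
AR% = (RR − 1)/RR × 100 = (2.92583 − 1)/2.92583 × 100 = 65.8216%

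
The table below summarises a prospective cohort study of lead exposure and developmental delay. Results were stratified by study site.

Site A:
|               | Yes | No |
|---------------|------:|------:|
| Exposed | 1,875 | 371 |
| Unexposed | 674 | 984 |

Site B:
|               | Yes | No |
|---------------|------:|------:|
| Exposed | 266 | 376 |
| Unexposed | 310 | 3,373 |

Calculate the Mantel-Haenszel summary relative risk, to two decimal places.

RR_MH = Σ(aᵢ·n₀ᵢ/nᵢ) / Σ(cᵢ·n₁ᵢ/nᵢ), with n₁ᵢ = aᵢ+bᵢ (exposed), n₀ᵢ = cᵢ+dᵢ (unexposed), nᵢ = n₁ᵢ+n₀ᵢ.
Stratum 1 (Site A): n₁ = 2246, n₀ = 1658, n = 3904; a·n₀/n = 1875·1658/3904 = 796.2987; c·n₁/n = 674·2246/3904 = 387.7572
Stratum 2 (Site B): n₁ = 642, n₀ = 3683, n = 4325; a·n₀/n = 266·3683/4325 = 226.5151; c·n₁/n = 310·642/4325 = 46.0162
RR_MH = (796.2987 + 226.5151) / (387.7572 + 46.0162) = 1022.8138 / 433.7734 = 2.35795

2.36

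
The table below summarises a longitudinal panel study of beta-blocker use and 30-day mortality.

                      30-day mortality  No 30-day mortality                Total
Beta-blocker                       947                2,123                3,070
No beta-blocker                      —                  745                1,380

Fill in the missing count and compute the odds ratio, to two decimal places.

The missing cell is in the unexposed row: 1380 − 745 = 635.
So a = 947, b = 2123, c = 635, d = 745.
OR = (a·d)/(b·c) = (947 × 745) / (2123 × 635) = 705515 / 1348105 = 0.52334

0.52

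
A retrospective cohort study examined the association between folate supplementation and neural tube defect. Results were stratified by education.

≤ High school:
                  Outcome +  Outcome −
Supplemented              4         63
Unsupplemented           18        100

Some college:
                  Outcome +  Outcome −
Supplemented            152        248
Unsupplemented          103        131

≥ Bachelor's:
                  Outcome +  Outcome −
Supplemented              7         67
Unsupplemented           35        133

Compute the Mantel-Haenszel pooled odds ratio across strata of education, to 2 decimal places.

OR_MH = Σ(aᵢdᵢ/nᵢ) / Σ(bᵢcᵢ/nᵢ), where nᵢ is the stratum total.
Stratum 1 (≤ High school): n = 185; a·d/n = 4·100/185 = 2.1622; b·c/n = 63·18/185 = 6.1297
Stratum 2 (Some college): n = 634; a·d/n = 152·131/634 = 31.4069; b·c/n = 248·103/634 = 40.2902
Stratum 3 (≥ Bachelor's): n = 242; a·d/n = 7·133/242 = 3.8471; b·c/n = 67·35/242 = 9.6901
OR_MH = (2.1622 + 31.4069 + 3.8471) / (6.1297 + 40.2902 + 9.6901) = 37.4162 / 56.1100 = 0.66684

0.67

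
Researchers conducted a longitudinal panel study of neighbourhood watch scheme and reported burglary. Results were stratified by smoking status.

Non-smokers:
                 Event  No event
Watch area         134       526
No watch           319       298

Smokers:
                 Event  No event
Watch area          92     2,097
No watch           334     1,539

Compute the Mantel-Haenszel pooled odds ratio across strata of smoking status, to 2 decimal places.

0.22

OR_MH = Σ(aᵢdᵢ/nᵢ) / Σ(bᵢcᵢ/nᵢ), where nᵢ is the stratum total.
Stratum 1 (Non-smokers): n = 1277; a·d/n = 134·298/1277 = 31.2702; b·c/n = 526·319/1277 = 131.3970
Stratum 2 (Smokers): n = 4062; a·d/n = 92·1539/4062 = 34.8567; b·c/n = 2097·334/4062 = 172.4269
OR_MH = (31.2702 + 34.8567) / (131.3970 + 172.4269) = 66.1269 / 303.8239 = 0.21765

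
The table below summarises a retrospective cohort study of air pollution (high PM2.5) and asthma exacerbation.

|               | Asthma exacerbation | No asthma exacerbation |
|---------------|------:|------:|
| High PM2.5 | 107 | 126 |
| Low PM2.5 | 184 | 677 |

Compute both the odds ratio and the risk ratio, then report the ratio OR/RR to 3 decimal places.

1.454

Cells: a = 107, b = 126, c = 184, d = 677.
OR = (107·677)/(126·184) = 72439/23184 = 3.12453
Risk in exposed = 107/233 = 0.45923; risk in unexposed = 184/861 = 0.21370; RR = 2.14889
OR/RR = 3.12453 / 2.14889 = 1.45402
The outcome is not rare, so the OR lies further from 1 than the RR.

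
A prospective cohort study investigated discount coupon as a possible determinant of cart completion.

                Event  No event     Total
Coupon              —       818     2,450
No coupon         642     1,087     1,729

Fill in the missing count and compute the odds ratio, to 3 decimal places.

The missing cell is in the exposed row: 2450 − 818 = 1632.
So a = 1632, b = 818, c = 642, d = 1087.
OR = (a·d)/(b·c) = (1632 × 1087) / (818 × 642) = 1773984 / 525156 = 3.37801

3.378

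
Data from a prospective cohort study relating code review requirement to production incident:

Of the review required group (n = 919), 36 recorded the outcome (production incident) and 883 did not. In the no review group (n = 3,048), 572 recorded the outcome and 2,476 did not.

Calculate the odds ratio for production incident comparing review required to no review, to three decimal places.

0.176

From the description: a = 36, b = 883, c = 572, d = 2476.
OR = (a·d)/(b·c) = (36 × 2476) / (883 × 572) = 89136 / 505076 = 0.17648
Exposure is associated with lower odds of production incident (OR = 0.18 < 1).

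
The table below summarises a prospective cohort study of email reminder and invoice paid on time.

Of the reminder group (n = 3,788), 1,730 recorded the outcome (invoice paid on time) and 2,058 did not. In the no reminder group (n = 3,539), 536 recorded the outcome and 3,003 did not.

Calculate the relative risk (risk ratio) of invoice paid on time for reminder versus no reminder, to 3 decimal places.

From the description: a = 1730, b = 2058, c = 536, d = 3003.
Risk in exposed = 1730/3788 = 0.45671; risk in unexposed = 536/3539 = 0.15146.
RR = 0.45671 / 0.15146 = 3.01545
The risk among the exposed is 3.02 times that among the unexposed.

3.015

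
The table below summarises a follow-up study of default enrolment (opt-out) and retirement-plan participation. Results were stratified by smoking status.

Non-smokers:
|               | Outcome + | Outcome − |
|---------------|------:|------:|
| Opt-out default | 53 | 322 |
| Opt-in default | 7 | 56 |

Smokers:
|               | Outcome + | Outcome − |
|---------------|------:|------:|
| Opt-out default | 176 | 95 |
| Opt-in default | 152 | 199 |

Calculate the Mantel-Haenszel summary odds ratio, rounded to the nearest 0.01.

2.22

OR_MH = Σ(aᵢdᵢ/nᵢ) / Σ(bᵢcᵢ/nᵢ), where nᵢ is the stratum total.
Stratum 1 (Non-smokers): n = 438; a·d/n = 53·56/438 = 6.7763; b·c/n = 322·7/438 = 5.1461
Stratum 2 (Smokers): n = 622; a·d/n = 176·199/622 = 56.3087; b·c/n = 95·152/622 = 23.2154
OR_MH = (6.7763 + 56.3087) / (5.1461 + 23.2154) = 63.0849 / 28.3616 = 2.22431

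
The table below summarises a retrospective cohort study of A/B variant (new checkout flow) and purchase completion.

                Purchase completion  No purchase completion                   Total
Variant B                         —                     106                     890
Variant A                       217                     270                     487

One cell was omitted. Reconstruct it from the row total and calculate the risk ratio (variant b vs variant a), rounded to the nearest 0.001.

The missing cell is in the exposed row: 890 − 106 = 784.
So a = 784, b = 106, c = 217, d = 270.
RR = [a/(a+b)] / [c/(c+d)] = (784/890) / (217/487) = 0.88090/0.44559 = 1.97695

1.977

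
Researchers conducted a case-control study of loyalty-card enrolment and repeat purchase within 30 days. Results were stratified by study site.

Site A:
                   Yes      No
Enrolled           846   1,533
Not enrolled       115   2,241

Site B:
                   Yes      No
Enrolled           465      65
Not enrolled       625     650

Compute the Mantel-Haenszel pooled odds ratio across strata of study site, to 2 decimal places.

9.51

OR_MH = Σ(aᵢdᵢ/nᵢ) / Σ(bᵢcᵢ/nᵢ), where nᵢ is the stratum total.
Stratum 1 (Site A): n = 4735; a·d/n = 846·2241/4735 = 400.3983; b·c/n = 1533·115/4735 = 37.2323
Stratum 2 (Site B): n = 1805; a·d/n = 465·650/1805 = 167.4515; b·c/n = 65·625/1805 = 22.5069
OR_MH = (400.3983 + 167.4515) / (37.2323 + 22.5069) = 567.8498 / 59.7392 = 9.50548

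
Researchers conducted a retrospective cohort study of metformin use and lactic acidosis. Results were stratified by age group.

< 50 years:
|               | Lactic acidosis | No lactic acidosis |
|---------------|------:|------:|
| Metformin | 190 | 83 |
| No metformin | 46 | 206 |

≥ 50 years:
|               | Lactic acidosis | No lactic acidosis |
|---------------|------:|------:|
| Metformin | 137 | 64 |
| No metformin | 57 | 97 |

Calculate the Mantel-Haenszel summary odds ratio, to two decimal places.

6.38

OR_MH = Σ(aᵢdᵢ/nᵢ) / Σ(bᵢcᵢ/nᵢ), where nᵢ is the stratum total.
Stratum 1 (< 50 years): n = 525; a·d/n = 190·206/525 = 74.5524; b·c/n = 83·46/525 = 7.2724
Stratum 2 (≥ 50 years): n = 355; a·d/n = 137·97/355 = 37.4338; b·c/n = 64·57/355 = 10.2761
OR_MH = (74.5524 + 37.4338) / (7.2724 + 10.2761) = 111.9862 / 17.5484 = 6.38155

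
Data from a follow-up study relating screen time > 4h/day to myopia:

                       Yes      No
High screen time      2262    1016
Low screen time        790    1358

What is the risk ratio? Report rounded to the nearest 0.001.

1.876

Cells: a = 2262, b = 1016, c = 790, d = 1358.
Risk in exposed = 2262/3278 = 0.69005; risk in unexposed = 790/2148 = 0.36778.
RR = 0.69005 / 0.36778 = 1.87625
The risk among the exposed is 1.88 times that among the unexposed.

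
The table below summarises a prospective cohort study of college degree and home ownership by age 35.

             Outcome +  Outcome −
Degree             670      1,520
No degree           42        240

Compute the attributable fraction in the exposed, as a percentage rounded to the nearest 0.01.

51.32

Cells: a = 670, b = 1520, c = 42, d = 240.
Risk in exposed = 670/2190 = 0.30594; risk in unexposed = 42/282 = 0.14894.
RR = 0.30594/0.14894 = 2.05414
AR% = (RR − 1)/RR × 100 = (2.05414 − 1)/2.05414 × 100 = 51.3179%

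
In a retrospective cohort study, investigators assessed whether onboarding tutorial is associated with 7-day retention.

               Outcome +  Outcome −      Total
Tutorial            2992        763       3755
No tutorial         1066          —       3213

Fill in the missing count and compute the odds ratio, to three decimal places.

The missing cell is in the unexposed row: 3213 − 1066 = 2147.
So a = 2992, b = 763, c = 1066, d = 2147.
OR = (a·d)/(b·c) = (2992 × 2147) / (763 × 1066) = 6423824 / 813358 = 7.89790

7.898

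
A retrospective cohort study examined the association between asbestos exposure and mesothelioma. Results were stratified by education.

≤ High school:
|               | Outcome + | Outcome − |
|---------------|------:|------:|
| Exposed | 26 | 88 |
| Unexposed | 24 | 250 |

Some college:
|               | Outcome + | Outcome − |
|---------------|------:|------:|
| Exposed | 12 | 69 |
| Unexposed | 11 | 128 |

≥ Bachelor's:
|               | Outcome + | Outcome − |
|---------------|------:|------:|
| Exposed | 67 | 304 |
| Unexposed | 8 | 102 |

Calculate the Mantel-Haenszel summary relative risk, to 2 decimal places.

2.39

RR_MH = Σ(aᵢ·n₀ᵢ/nᵢ) / Σ(cᵢ·n₁ᵢ/nᵢ), with n₁ᵢ = aᵢ+bᵢ (exposed), n₀ᵢ = cᵢ+dᵢ (unexposed), nᵢ = n₁ᵢ+n₀ᵢ.
Stratum 1 (≤ High school): n₁ = 114, n₀ = 274, n = 388; a·n₀/n = 26·274/388 = 18.3608; c·n₁/n = 24·114/388 = 7.0515
Stratum 2 (Some college): n₁ = 81, n₀ = 139, n = 220; a·n₀/n = 12·139/220 = 7.5818; c·n₁/n = 11·81/220 = 4.0500
Stratum 3 (≥ Bachelor's): n₁ = 371, n₀ = 110, n = 481; a·n₀/n = 67·110/481 = 15.3222; c·n₁/n = 8·371/481 = 6.1705
RR_MH = (18.3608 + 7.5818 + 15.3222) / (7.0515 + 4.0500 + 6.1705) = 41.2649 / 17.2720 = 2.38912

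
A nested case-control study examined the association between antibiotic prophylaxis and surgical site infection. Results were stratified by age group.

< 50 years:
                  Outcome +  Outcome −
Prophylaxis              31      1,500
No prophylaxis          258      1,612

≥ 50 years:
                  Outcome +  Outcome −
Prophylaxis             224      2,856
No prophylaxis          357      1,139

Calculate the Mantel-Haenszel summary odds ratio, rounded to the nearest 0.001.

OR_MH = Σ(aᵢdᵢ/nᵢ) / Σ(bᵢcᵢ/nᵢ), where nᵢ is the stratum total.
Stratum 1 (< 50 years): n = 3401; a·d/n = 31·1612/3401 = 14.6933; b·c/n = 1500·258/3401 = 113.7901
Stratum 2 (≥ 50 years): n = 4576; a·d/n = 224·1139/4576 = 55.7552; b·c/n = 2856·357/4576 = 222.8129
OR_MH = (14.6933 + 55.7552) / (113.7901 + 222.8129) = 70.4486 / 336.6030 = 0.20929

0.209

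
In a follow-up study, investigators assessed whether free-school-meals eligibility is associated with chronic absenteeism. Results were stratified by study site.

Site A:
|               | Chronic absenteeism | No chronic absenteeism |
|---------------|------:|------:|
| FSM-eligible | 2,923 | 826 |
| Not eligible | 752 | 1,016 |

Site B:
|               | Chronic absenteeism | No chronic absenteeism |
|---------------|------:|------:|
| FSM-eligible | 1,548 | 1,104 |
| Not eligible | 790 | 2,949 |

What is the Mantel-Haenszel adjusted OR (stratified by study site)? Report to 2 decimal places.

OR_MH = Σ(aᵢdᵢ/nᵢ) / Σ(bᵢcᵢ/nᵢ), where nᵢ is the stratum total.
Stratum 1 (Site A): n = 5517; a·d/n = 2923·1016/5517 = 538.2940; b·c/n = 826·752/5517 = 112.5887
Stratum 2 (Site B): n = 6391; a·d/n = 1548·2949/6391 = 714.2939; b·c/n = 1104·790/6391 = 136.4669
OR_MH = (538.2940 + 714.2939) / (112.5887 + 136.4669) = 1252.5879 / 249.0556 = 5.02935

5.03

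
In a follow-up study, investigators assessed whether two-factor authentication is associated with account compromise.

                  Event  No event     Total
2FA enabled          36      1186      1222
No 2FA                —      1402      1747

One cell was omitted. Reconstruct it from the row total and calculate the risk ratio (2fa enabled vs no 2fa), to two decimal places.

0.15

The missing cell is in the unexposed row: 1747 − 1402 = 345.
So a = 36, b = 1186, c = 345, d = 1402.
RR = [a/(a+b)] / [c/(c+d)] = (36/1222) / (345/1747) = 0.02946/0.19748 = 0.14918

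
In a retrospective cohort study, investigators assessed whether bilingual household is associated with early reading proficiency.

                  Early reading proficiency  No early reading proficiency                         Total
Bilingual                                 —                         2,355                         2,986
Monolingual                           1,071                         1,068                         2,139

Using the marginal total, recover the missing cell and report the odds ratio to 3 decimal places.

0.267

The missing cell is in the exposed row: 2986 − 2355 = 631.
So a = 631, b = 2355, c = 1071, d = 1068.
OR = (a·d)/(b·c) = (631 × 1068) / (2355 × 1071) = 673908 / 2522205 = 0.26719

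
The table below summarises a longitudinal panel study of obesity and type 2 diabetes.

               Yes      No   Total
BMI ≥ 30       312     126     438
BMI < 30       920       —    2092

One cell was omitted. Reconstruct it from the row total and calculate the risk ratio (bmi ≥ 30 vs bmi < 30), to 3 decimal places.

The missing cell is in the unexposed row: 2092 − 920 = 1172.
So a = 312, b = 126, c = 920, d = 1172.
RR = [a/(a+b)] / [c/(c+d)] = (312/438) / (920/2092) = 0.71233/0.43977 = 1.61977

1.620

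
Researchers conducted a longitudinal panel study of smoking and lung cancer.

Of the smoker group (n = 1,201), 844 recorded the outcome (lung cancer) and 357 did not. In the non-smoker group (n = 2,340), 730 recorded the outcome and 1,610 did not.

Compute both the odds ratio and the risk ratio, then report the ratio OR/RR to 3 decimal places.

2.315

From the description: a = 844, b = 357, c = 730, d = 1610.
OR = (844·1610)/(357·730) = 1358840/260610 = 5.21407
Risk in exposed = 844/1201 = 0.70275; risk in unexposed = 730/2340 = 0.31197; RR = 2.25264
OR/RR = 5.21407 / 2.25264 = 2.31465
The outcome is not rare, so the OR lies further from 1 than the RR.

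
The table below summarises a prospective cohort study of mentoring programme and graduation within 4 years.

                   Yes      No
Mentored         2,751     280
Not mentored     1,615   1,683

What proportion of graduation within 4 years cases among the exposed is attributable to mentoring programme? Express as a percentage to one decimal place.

Cells: a = 2751, b = 280, c = 1615, d = 1683.
Risk in exposed = 2751/3031 = 0.90762; risk in unexposed = 1615/3298 = 0.48969.
RR = 0.90762/0.48969 = 1.85346
AR% = (RR − 1)/RR × 100 = (1.85346 − 1)/1.85346 × 100 = 46.0468%

46.0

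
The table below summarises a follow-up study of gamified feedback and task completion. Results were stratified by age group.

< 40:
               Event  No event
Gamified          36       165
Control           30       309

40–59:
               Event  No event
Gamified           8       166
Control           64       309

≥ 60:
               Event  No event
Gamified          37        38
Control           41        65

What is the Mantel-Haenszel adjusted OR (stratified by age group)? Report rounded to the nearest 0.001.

OR_MH = Σ(aᵢdᵢ/nᵢ) / Σ(bᵢcᵢ/nᵢ), where nᵢ is the stratum total.
Stratum 1 (< 40): n = 540; a·d/n = 36·309/540 = 20.6000; b·c/n = 165·30/540 = 9.1667
Stratum 2 (40–59): n = 547; a·d/n = 8·309/547 = 4.5192; b·c/n = 166·64/547 = 19.4223
Stratum 3 (≥ 60): n = 181; a·d/n = 37·65/181 = 13.2873; b·c/n = 38·41/181 = 8.6077
OR_MH = (20.6000 + 4.5192 + 13.2873) / (9.1667 + 19.4223 + 8.6077) = 38.4065 / 37.1967 = 1.03252

1.033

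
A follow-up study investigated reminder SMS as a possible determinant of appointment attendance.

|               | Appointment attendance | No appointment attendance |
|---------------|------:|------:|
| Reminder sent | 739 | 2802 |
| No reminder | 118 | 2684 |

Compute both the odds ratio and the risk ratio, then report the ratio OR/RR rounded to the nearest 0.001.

1.211

Cells: a = 739, b = 2802, c = 118, d = 2684.
OR = (739·2684)/(2802·118) = 1983476/330636 = 5.99897
Risk in exposed = 739/3541 = 0.20870; risk in unexposed = 118/2802 = 0.04211; RR = 4.95570
OR/RR = 5.99897 / 4.95570 = 1.21052
The outcome is not rare, so the OR lies further from 1 than the RR.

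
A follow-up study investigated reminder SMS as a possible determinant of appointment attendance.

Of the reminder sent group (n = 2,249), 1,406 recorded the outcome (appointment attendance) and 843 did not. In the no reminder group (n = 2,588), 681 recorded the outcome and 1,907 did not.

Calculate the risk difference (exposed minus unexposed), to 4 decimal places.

0.3620

From the description: a = 1406, b = 843, c = 681, d = 1907.
Risk in exposed = 1406/2249 = 0.625167; risk in unexposed = 681/2588 = 0.263138.
Risk difference = 0.625167 − 0.263138 = 0.362029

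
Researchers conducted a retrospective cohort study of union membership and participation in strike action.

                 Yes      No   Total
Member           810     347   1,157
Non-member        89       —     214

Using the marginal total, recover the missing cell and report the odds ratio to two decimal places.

3.28

The missing cell is in the unexposed row: 214 − 89 = 125.
So a = 810, b = 347, c = 89, d = 125.
OR = (a·d)/(b·c) = (810 × 125) / (347 × 89) = 101250 / 30883 = 3.27850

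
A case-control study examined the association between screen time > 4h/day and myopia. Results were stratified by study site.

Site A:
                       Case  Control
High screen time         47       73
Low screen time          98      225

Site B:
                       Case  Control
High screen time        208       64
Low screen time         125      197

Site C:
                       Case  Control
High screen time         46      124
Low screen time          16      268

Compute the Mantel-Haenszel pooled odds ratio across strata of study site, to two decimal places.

3.53

OR_MH = Σ(aᵢdᵢ/nᵢ) / Σ(bᵢcᵢ/nᵢ), where nᵢ is the stratum total.
Stratum 1 (Site A): n = 443; a·d/n = 47·225/443 = 23.8713; b·c/n = 73·98/443 = 16.1490
Stratum 2 (Site B): n = 594; a·d/n = 208·197/594 = 68.9832; b·c/n = 64·125/594 = 13.4680
Stratum 3 (Site C): n = 454; a·d/n = 46·268/454 = 27.1542; b·c/n = 124·16/454 = 4.3700
OR_MH = (23.8713 + 68.9832 + 27.1542) / (16.1490 + 13.4680 + 4.3700) = 120.0087 / 33.9870 = 3.53101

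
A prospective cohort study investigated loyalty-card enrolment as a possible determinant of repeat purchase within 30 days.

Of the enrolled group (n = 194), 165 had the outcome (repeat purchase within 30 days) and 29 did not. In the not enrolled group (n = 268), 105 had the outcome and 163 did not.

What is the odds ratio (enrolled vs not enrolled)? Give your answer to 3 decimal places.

8.833

From the description: a = 165, b = 29, c = 105, d = 163.
OR = (a·d)/(b·c) = (165 × 163) / (29 × 105) = 26895 / 3045 = 8.83251
The odds of repeat purchase within 30 days are about 8.83 times as high in the enrolled group.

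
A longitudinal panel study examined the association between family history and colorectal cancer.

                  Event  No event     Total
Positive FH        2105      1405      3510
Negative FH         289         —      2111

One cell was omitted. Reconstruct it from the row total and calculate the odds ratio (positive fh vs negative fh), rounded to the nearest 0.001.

9.446

The missing cell is in the unexposed row: 2111 − 289 = 1822.
So a = 2105, b = 1405, c = 289, d = 1822.
OR = (a·d)/(b·c) = (2105 × 1822) / (1405 × 289) = 3835310 / 406045 = 9.44553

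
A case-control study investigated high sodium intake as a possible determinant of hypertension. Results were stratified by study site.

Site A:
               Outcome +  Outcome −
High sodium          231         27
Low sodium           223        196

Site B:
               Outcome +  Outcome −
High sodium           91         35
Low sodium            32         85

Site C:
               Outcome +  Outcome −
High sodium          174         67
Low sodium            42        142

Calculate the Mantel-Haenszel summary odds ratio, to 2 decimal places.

7.79

OR_MH = Σ(aᵢdᵢ/nᵢ) / Σ(bᵢcᵢ/nᵢ), where nᵢ is the stratum total.
Stratum 1 (Site A): n = 677; a·d/n = 231·196/677 = 66.8774; b·c/n = 27·223/677 = 8.8936
Stratum 2 (Site B): n = 243; a·d/n = 91·85/243 = 31.8313; b·c/n = 35·32/243 = 4.6091
Stratum 3 (Site C): n = 425; a·d/n = 174·142/425 = 58.1365; b·c/n = 67·42/425 = 6.6212
OR_MH = (66.8774 + 31.8313 + 58.1365) / (8.8936 + 4.6091 + 6.6212) = 156.8451 / 20.1239 = 7.79398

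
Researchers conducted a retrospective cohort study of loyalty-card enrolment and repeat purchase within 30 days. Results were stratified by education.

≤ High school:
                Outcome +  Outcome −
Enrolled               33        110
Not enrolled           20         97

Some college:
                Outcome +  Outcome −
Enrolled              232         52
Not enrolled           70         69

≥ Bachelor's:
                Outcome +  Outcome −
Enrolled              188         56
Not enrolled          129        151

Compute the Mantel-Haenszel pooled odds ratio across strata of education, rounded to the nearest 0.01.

3.38

OR_MH = Σ(aᵢdᵢ/nᵢ) / Σ(bᵢcᵢ/nᵢ), where nᵢ is the stratum total.
Stratum 1 (≤ High school): n = 260; a·d/n = 33·97/260 = 12.3115; b·c/n = 110·20/260 = 8.4615
Stratum 2 (Some college): n = 423; a·d/n = 232·69/423 = 37.8440; b·c/n = 52·70/423 = 8.6052
Stratum 3 (≥ Bachelor's): n = 524; a·d/n = 188·151/524 = 54.1756; b·c/n = 56·129/524 = 13.7863
OR_MH = (12.3115 + 37.8440 + 54.1756) / (8.4615 + 8.6052 + 13.7863) = 104.3311 / 30.8530 = 3.38155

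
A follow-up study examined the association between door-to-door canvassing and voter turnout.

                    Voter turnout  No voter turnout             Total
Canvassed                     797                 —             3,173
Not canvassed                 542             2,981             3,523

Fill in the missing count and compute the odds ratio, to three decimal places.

The missing cell is in the exposed row: 3173 − 797 = 2376.
So a = 797, b = 2376, c = 542, d = 2981.
OR = (a·d)/(b·c) = (797 × 2981) / (2376 × 542) = 2375857 / 1287792 = 1.84491

1.845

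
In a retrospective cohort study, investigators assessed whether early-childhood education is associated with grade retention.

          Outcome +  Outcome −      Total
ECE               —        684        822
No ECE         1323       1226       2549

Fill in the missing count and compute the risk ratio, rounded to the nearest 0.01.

The missing cell is in the exposed row: 822 − 684 = 138.
So a = 138, b = 684, c = 1323, d = 1226.
RR = [a/(a+b)] / [c/(c+d)] = (138/822) / (1323/2549) = 0.16788/0.51903 = 0.32346

0.32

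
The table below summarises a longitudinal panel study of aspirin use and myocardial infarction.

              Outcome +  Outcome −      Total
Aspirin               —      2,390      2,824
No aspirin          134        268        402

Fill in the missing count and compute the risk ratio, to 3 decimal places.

0.461

The missing cell is in the exposed row: 2824 − 2390 = 434.
So a = 434, b = 2390, c = 134, d = 268.
RR = [a/(a+b)] / [c/(c+d)] = (434/2824) / (134/402) = 0.15368/0.33333 = 0.46105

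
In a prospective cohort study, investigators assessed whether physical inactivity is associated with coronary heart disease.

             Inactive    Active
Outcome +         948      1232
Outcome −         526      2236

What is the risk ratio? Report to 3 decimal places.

Reading the table with exposure as columns: a = 948 (Inactive, case), b = 526 (Inactive, non-case), c = 1232 (Active, case), d = 2236.
Risk in exposed = 948/1474 = 0.64315; risk in unexposed = 1232/3468 = 0.35525.
RR = 0.64315 / 0.35525 = 1.81042
The risk among the exposed is 1.81 times that among the unexposed.

1.810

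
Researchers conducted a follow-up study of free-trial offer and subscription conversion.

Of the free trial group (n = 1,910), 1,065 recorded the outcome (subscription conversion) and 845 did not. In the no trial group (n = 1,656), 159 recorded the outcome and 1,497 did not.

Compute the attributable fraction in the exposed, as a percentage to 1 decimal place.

82.8

From the description: a = 1065, b = 845, c = 159, d = 1497.
Risk in exposed = 1065/1910 = 0.55759; risk in unexposed = 159/1656 = 0.09601.
RR = 0.55759/0.09601 = 5.80737
AR% = (RR − 1)/RR × 100 = (5.80737 − 1)/5.80737 × 100 = 82.7805%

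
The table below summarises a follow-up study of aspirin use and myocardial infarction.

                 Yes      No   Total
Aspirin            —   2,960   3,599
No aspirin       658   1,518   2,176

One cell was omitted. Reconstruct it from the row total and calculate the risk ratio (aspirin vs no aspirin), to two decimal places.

0.59

The missing cell is in the exposed row: 3599 − 2960 = 639.
So a = 639, b = 2960, c = 658, d = 1518.
RR = [a/(a+b)] / [c/(c+d)] = (639/3599) / (658/2176) = 0.17755/0.30239 = 0.58715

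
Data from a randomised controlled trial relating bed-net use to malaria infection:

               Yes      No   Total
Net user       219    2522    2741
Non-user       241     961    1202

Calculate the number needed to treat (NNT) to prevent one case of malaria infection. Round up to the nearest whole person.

Risk in treated group = 219/2741 = 0.07990; risk in control = 241/1202 = 0.20050.
Absolute risk reduction = 0.20050 − 0.07990 = 0.12060
NNT = 1 / ARR = 1 / 0.12060 = 8.292 → round up → 9

9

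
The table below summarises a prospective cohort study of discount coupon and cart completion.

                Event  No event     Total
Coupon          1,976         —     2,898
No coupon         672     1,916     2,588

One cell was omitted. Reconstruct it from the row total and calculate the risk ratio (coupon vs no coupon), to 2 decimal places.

2.63

The missing cell is in the exposed row: 2898 − 1976 = 922.
So a = 1976, b = 922, c = 672, d = 1916.
RR = [a/(a+b)] / [c/(c+d)] = (1976/2898) / (672/2588) = 0.68185/0.25966 = 2.62593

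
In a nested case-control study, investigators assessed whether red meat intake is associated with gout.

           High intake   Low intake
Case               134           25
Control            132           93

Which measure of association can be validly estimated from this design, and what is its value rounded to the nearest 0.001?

Reading the table with exposure as columns: a = 134 (High intake, case), b = 132 (High intake, non-case), c = 25 (Low intake, case), d = 93.
This is a nested case-control study: participants were sampled on outcome status, so risks in the source population cannot be estimated directly — relative risk is not valid here. The odds ratio is the appropriate measure.
OR = (a·d)/(b·c) = (134 × 93) / (132 × 25) = 12462 / 3300 = 3.77636

3.776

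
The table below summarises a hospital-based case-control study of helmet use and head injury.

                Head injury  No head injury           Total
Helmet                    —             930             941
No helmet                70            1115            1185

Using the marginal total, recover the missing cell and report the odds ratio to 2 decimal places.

The missing cell is in the exposed row: 941 − 930 = 11.
So a = 11, b = 930, c = 70, d = 1115.
OR = (a·d)/(b·c) = (11 × 1115) / (930 × 70) = 12265 / 65100 = 0.18840

0.19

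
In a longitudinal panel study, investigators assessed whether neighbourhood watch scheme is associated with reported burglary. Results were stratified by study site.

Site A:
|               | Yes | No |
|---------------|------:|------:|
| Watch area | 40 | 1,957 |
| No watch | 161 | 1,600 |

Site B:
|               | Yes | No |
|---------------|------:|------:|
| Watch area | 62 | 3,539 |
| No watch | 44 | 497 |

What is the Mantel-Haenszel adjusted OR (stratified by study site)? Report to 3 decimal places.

OR_MH = Σ(aᵢdᵢ/nᵢ) / Σ(bᵢcᵢ/nᵢ), where nᵢ is the stratum total.
Stratum 1 (Site A): n = 3758; a·d/n = 40·1600/3758 = 17.0303; b·c/n = 1957·161/3758 = 83.8417
Stratum 2 (Site B): n = 4142; a·d/n = 62·497/4142 = 7.4394; b·c/n = 3539·44/4142 = 37.5944
OR_MH = (17.0303 + 7.4394) / (83.8417 + 37.5944) = 24.4697 / 121.4361 = 0.20150

0.202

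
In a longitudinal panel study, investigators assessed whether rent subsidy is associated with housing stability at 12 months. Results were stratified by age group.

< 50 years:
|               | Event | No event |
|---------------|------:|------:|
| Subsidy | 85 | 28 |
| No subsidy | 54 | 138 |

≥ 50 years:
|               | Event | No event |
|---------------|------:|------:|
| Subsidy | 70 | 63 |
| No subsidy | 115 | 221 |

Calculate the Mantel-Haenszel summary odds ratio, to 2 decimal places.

3.50

OR_MH = Σ(aᵢdᵢ/nᵢ) / Σ(bᵢcᵢ/nᵢ), where nᵢ is the stratum total.
Stratum 1 (< 50 years): n = 305; a·d/n = 85·138/305 = 38.4590; b·c/n = 28·54/305 = 4.9574
Stratum 2 (≥ 50 years): n = 469; a·d/n = 70·221/469 = 32.9851; b·c/n = 63·115/469 = 15.4478
OR_MH = (38.4590 + 32.9851) / (4.9574 + 15.4478) = 71.4441 / 20.4051 = 3.50128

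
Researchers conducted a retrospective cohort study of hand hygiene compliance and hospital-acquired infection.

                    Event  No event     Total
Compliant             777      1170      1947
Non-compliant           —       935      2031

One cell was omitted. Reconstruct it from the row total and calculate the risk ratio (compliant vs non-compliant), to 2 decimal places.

The missing cell is in the unexposed row: 2031 − 935 = 1096.
So a = 777, b = 1170, c = 1096, d = 935.
RR = [a/(a+b)] / [c/(c+d)] = (777/1947) / (1096/2031) = 0.39908/0.53964 = 0.73953

0.74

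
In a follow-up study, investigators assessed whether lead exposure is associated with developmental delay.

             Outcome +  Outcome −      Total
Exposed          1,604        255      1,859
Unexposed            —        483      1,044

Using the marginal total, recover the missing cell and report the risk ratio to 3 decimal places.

1.606

The missing cell is in the unexposed row: 1044 − 483 = 561.
So a = 1604, b = 255, c = 561, d = 483.
RR = [a/(a+b)] / [c/(c+d)] = (1604/1859) / (561/1044) = 0.86283/0.53736 = 1.60569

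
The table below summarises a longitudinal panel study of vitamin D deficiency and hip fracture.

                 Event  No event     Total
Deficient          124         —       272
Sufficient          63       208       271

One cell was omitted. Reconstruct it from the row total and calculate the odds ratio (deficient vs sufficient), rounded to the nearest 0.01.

2.77

The missing cell is in the exposed row: 272 − 124 = 148.
So a = 124, b = 148, c = 63, d = 208.
OR = (a·d)/(b·c) = (124 × 208) / (148 × 63) = 25792 / 9324 = 2.76619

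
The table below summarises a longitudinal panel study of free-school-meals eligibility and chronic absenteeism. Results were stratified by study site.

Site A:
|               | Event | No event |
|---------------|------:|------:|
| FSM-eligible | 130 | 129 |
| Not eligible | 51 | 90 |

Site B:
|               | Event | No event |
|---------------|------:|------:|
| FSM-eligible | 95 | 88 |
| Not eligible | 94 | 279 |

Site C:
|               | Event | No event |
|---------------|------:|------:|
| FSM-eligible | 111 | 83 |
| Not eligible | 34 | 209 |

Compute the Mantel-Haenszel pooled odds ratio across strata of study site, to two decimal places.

OR_MH = Σ(aᵢdᵢ/nᵢ) / Σ(bᵢcᵢ/nᵢ), where nᵢ is the stratum total.
Stratum 1 (Site A): n = 400; a·d/n = 130·90/400 = 29.2500; b·c/n = 129·51/400 = 16.4475
Stratum 2 (Site B): n = 556; a·d/n = 95·279/556 = 47.6709; b·c/n = 88·94/556 = 14.8777
Stratum 3 (Site C): n = 437; a·d/n = 111·209/437 = 53.0870; b·c/n = 83·34/437 = 6.4577
OR_MH = (29.2500 + 47.6709 + 53.0870) / (16.4475 + 14.8777 + 6.4577) = 130.0078 / 37.7829 = 3.44092

3.44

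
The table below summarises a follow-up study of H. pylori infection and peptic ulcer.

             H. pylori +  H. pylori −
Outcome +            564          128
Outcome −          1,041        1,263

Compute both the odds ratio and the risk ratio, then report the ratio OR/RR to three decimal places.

Reading the table with exposure as columns: a = 564 (H. pylori +, case), b = 1041 (H. pylori +, non-case), c = 128 (H. pylori −, case), d = 1263.
OR = (564·1263)/(1041·128) = 712332/133248 = 5.34591
Risk in exposed = 564/1605 = 0.35140; risk in unexposed = 128/1391 = 0.09202; RR = 3.81875
OR/RR = 5.34591 / 3.81875 = 1.39991
The outcome is not rare, so the OR lies further from 1 than the RR.

1.400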